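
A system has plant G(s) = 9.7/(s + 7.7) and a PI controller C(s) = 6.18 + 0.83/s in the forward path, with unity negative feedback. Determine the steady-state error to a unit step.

0

The open loop C(s)G(s) has a pole at the origin (type 1), so the static position error constant is infinite and e_ss = 1/(1+∞) = 0.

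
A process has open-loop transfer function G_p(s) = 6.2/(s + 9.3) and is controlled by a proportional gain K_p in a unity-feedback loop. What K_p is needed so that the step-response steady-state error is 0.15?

For a type-0 loop with proportional control, e_ss = 1/(1 + K_p·G_p(0)).
G_p(0) = 0.6667. Require 1/(1 + K_p·0.6667) = 0.15, so 1 + 0.6667·K_p = 6.667.
K_p = (6.667 − 1)/0.6667 = 8.5.

K_p = 8.5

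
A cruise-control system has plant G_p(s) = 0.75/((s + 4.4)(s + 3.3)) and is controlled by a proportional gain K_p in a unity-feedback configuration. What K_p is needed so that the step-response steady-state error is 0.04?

K_p = 465

The loop is type 0, so e_ss(step) = 1/(1 + K_pos) with K_pos = K_p·G_p(0).
G_p(0) = 0.05165. Require 1/(1 + K_p·0.05165) = 0.04, so 1 + 0.05165·K_p = 25.
K_p = (25 − 1)/0.05165 = 465.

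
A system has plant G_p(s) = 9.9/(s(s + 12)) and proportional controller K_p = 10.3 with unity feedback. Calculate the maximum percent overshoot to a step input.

Closed-loop characteristic equation: s² + 12s + 102 = 0, so ω_n = 10.1 rad/s and ζ = 12/(2·10.1) = 0.5942.
%OS = 100·exp(−πζ/√(1−ζ²)) = 100·exp(−π·0.5942/√0.647) = 9.82%.

9.82%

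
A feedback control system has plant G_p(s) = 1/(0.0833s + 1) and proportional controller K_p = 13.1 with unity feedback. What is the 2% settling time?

Closed loop: T(s) = K_p·G_p/(1+K_p·G_p) = 13.1/(0.0833s + 1 + 13.1), with pole at s = −(1 + 13.1)/0.0833 = −169.3.
τ = 1/169.3 = 0.005908 s, so 2% settling time ≈ 4τ = 0.0236 s.

T_s ≈ 0.0236 s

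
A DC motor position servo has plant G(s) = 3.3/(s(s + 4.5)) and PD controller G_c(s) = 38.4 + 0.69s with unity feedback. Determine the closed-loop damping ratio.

Forward path: (38.4 + 0.69s)·3.3/(s(s+4.5)). The closed-loop characteristic equation is s² + (4.5 + 3.3·0.69)s + 3.3·38.4 = 0.
That is s² + 6.777s + 126.7 = 0, so ω_n = 11.26 rad/s and ζ = 6.777/(2·11.26) = 0.301.

ζ = 0.301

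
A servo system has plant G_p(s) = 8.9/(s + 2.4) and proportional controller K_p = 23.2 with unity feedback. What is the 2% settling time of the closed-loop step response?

Closed-loop transfer function: T(s) = K_p·G_p(s)/(1 + K_p·G_p(s)) = 206.5/(s + 2.4 + 206.5) = 206.5/(s + 208.9).
Time constant τ = 1/208.9 = 0.004787 s, so the 2% settling time is about 4τ = 0.0191 s.

T_s ≈ 0.0191 s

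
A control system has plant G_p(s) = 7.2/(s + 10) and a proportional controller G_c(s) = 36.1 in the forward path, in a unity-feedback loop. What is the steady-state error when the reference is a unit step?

0.037

The loop is type 0. Static position error constant K_pos = G_c(0)·G_p(0) = 36.1·0.72 = 25.99.
Steady-state error to a unit step: e_ss = 1/(1+K_pos) = 1/26.99 = 0.037.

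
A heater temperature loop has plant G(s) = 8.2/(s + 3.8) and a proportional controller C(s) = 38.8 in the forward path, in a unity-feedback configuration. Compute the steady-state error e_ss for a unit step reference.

0.0118

The loop is type 0. Static position error constant K_pos = C(0)·G(0) = 38.8·2.158 = 83.73.
Steady-state error to a unit step: e_ss = 1/(1+K_pos) = 1/84.73 = 0.0118.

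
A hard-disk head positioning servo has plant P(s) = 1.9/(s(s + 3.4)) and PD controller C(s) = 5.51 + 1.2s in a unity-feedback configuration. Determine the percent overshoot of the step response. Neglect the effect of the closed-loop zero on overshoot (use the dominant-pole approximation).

0.317%

Forward path: (5.51 + 1.2s)·1.9/(s(s+3.4)). The closed-loop characteristic equation is s² + (3.4 + 1.9·1.2)s + 1.9·5.51 = 0.
That is s² + 5.68s + 10.47 = 0, so ω_n = 3.236 rad/s and ζ = 5.68/(2·3.236) = 0.8777.
%OS = 100·exp(−πζ/√(1−ζ²)) = 0.317%.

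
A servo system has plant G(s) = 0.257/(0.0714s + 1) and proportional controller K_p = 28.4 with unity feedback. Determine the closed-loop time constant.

τ = 0.0086 s

Closed loop: T(s) = K_p·G/(1+K_p·G) = 7.299/(0.0714s + 1 + 7.299), with pole at s = −(1 + 7.299)/0.0714 = −116.2.
Closed-loop time constant τ = 1/116.2 = 0.0086 s.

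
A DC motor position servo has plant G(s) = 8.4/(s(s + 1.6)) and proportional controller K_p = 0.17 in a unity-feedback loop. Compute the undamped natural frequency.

1 + K_p·G(s) = 0 gives s² + 1.6s + 1.428 = 0.
Matching s² + 2ζω_n s + ω_n²: ω_n = √1.428 = 1.195 rad/s and 2ζω_n = 1.6, so ζ = 1.6/(2·1.195) = 0.669.

ω_n = 1.19 rad/s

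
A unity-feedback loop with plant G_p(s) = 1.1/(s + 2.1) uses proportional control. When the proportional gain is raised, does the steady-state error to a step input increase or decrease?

e_ss = 1/(1 + K_p·G_p(0)); a larger K_p raises the denominator, so e_ss decreases.

decrease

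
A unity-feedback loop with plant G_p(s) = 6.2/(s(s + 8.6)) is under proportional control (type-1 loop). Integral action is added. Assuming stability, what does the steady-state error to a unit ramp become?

0

The integrator raises the loop to type 2, so K_v → ∞ and e_ss to a ramp is zero.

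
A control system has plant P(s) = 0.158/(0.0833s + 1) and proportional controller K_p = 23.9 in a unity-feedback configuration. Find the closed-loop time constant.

Closed loop: T(s) = K_p·P/(1+K_p·P) = 3.776/(0.0833s + 1 + 3.776), with pole at s = −(1 + 3.776)/0.0833 = −57.34.
Closed-loop time constant τ = 1/57.34 = 0.0174 s.

τ = 0.0174 s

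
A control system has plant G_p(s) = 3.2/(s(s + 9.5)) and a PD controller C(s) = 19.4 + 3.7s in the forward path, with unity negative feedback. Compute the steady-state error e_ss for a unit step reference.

0

The open loop C(s)G_p(s) has a pole at the origin (type 1), so the static position error constant is infinite and e_ss = 1/(1+∞) = 0.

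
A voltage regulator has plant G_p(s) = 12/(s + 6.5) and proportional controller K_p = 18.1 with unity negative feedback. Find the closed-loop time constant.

τ = 0.00447 s

Closed-loop transfer function: T(s) = K_p·G_p(s)/(1 + K_p·G_p(s)) = 217.2/(s + 6.5 + 217.2) = 217.2/(s + 223.7).
Time constant τ = 1/223.7 = 0.00447 s.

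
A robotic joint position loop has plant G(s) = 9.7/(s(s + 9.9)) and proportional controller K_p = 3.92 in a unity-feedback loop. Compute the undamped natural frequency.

With unity feedback the closed-loop characteristic equation is s² + 9.9s + 3.92·9.7 = s² + 9.9s + 38.02 = 0.
So ω_n² = 38.02 ⇒ ω_n = 6.166 rad/s, and ζ = 9.9/(2ω_n) = 0.803.

ω_n = 6.17 rad/s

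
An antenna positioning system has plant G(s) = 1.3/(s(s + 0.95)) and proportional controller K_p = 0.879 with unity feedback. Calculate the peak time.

The closed-loop denominator s² + 0.95s + 1.143 gives ω_n = √1.143 = 1.069 and ζ = 0.95/(2ω_n) = 0.4444.
Damped frequency ω_d = ω_n√(1−ζ²) = 0.9576 rad/s, so peak time T_p = π/ω_d = 3.28 s.

T_p = 3.28 s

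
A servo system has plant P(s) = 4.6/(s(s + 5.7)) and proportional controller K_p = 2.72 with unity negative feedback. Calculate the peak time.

The closed-loop denominator s² + 5.7s + 12.51 gives ω_n = √12.51 = 3.537 and ζ = 5.7/(2ω_n) = 0.8057.
Damped frequency ω_d = ω_n√(1−ζ²) = 2.095 rad/s, so peak time T_p = π/ω_d = 1.5 s.

T_p = 1.5 s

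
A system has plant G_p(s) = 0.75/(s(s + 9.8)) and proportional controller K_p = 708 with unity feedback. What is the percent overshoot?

The closed-loop denominator s² + 9.8s + 531 gives ω_n = √531 = 23.04 and ζ = 9.8/(2ω_n) = 0.2126.
%OS = 100·exp(−πζ/√(1−ζ²)) = 100·exp(−π·0.2126/√0.9548) = 50.5%.

50.5%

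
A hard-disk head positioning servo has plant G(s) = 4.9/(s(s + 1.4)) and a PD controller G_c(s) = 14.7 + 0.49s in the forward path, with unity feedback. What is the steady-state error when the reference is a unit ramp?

0.0194

The loop has one pole at the origin (type 1). Velocity error constant K_v = lim_{s→0} s·G_c(s)G(s) = 14.7·4.9/1.4 = 51.45.
Steady-state error to a unit ramp: e_ss = 1/K_v = 0.0194.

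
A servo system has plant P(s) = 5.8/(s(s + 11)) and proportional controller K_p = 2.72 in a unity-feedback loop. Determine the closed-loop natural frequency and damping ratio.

ω_n = 3.97 rad/s, ζ = 1.38

With unity feedback the closed-loop characteristic equation is s² + 11s + 2.72·5.8 = s² + 11s + 15.78 = 0.
So ω_n² = 15.78 ⇒ ω_n = 3.972 rad/s, and ζ = 11/(2ω_n) = 1.38.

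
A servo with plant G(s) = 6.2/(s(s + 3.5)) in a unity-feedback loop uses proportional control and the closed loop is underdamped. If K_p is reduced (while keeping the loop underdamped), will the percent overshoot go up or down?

decrease

ζ = 3.5/(2√(6.2K_p)) rises as K_p falls; higher damping means less overshoot.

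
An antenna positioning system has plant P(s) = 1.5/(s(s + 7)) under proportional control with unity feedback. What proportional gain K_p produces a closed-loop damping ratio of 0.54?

Closed-loop characteristic equation: s² + 7s + K_p·1.5 = 0.
So ω_n = √(1.5K_p) and 2ζω_n = 7, giving ζ = 7/(2√(1.5K_p)).
Setting ζ = 0.54: √(1.5K_p) = 7/(2·0.54) = 6.481, so K_p = 42.01/1.5 = 28.

K_p = 28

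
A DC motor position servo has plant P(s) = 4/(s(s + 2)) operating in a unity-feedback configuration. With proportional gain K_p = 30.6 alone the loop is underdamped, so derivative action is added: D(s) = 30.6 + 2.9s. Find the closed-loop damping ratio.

Forward path: (30.6 + 2.9s)·4/(s(s+2)). The closed-loop characteristic equation is s² + (2 + 4·2.9)s + 4·30.6 = 0.
That is s² + 13.6s + 122.4 = 0, so ω_n = 11.06 rad/s and ζ = 13.6/(2·11.06) = 0.6146.

ζ = 0.615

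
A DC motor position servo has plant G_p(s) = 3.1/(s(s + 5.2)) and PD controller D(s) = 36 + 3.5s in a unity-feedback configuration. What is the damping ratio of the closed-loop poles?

ζ = 0.76

Forward path: (36 + 3.5s)·3.1/(s(s+5.2)). The closed-loop characteristic equation is s² + (5.2 + 3.1·3.5)s + 3.1·36 = 0.
That is s² + 16.05s + 111.6 = 0, so ω_n = 10.56 rad/s and ζ = 16.05/(2·10.56) = 0.7596.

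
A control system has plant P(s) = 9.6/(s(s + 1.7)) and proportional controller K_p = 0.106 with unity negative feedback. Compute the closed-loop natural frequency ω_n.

ω_n = 1.01 rad/s

With unity feedback the closed-loop characteristic equation is s² + 1.7s + 0.106·9.6 = s² + 1.7s + 1.018 = 0.
Matching s² + 2ζω_n s + ω_n²: ω_n = √1.018 = 1.009 rad/s and 2ζω_n = 1.7, so ζ = 1.7/(2·1.009) = 0.843.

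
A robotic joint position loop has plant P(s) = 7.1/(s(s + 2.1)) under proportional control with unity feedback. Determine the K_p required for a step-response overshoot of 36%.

From %OS = 100·exp(−πζ/√(1−ζ²)) = 36%, ζ = −ln(0.36)/√(π²+ln²(0.36)) = 0.3093.
Characteristic equation s² + 2.1s + 7.1K_p = 0 gives ζ = 2.1/(2√(7.1K_p)).
Setting ζ = 0.3093: √(7.1K_p) = 2.1/(2·0.3093) = 3.395, so K_p = 11.53/7.1 = 1.62.

K_p = 1.62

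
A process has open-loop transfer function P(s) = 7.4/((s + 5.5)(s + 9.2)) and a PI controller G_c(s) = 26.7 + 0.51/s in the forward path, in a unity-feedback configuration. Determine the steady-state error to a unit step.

The open loop G_c(s)P(s) has a pole at the origin (type 1), so the static position error constant is infinite and e_ss = 1/(1+∞) = 0.

0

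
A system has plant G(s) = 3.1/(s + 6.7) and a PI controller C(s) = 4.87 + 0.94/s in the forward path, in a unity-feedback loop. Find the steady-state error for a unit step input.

The open loop C(s)G(s) has a pole at the origin (type 1), so the static position error constant is infinite and e_ss = 1/(1+∞) = 0.

0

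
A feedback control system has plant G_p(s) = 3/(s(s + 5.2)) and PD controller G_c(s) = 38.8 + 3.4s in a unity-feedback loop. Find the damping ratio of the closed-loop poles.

ζ = 0.714

Forward path: (38.8 + 3.4s)·3/(s(s+5.2)). The closed-loop characteristic equation is s² + (5.2 + 3·3.4)s + 3·38.8 = 0.
That is s² + 15.4s + 116.4 = 0, so ω_n = 10.79 rad/s and ζ = 15.4/(2·10.79) = 0.7137.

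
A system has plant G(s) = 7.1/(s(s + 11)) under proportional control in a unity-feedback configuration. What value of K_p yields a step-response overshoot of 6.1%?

K_p = 9.64

From %OS = 100·exp(−πζ/√(1−ζ²)) = 6.1%, ζ = −ln(0.061)/√(π²+ln²(0.061)) = 0.6649.
Characteristic equation s² + 11s + 7.1K_p = 0 gives ζ = 11/(2√(7.1K_p)).
Setting ζ = 0.6649: √(7.1K_p) = 11/(2·0.6649) = 8.271, so K_p = 68.42/7.1 = 9.64.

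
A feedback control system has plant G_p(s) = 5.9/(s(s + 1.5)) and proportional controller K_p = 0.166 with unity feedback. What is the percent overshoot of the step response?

2.6%

The closed-loop denominator s² + 1.5s + 0.9794 gives ω_n = √0.9794 = 0.9896 and ζ = 1.5/(2ω_n) = 0.7578.
%OS = 100·exp(−πζ/√(1−ζ²)) = 100·exp(−π·0.7578/√0.4257) = 2.6%.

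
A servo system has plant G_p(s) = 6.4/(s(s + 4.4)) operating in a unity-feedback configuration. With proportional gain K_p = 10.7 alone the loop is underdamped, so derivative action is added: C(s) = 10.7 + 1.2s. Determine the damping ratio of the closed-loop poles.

Forward path: (10.7 + 1.2s)·6.4/(s(s+4.4)). The closed-loop characteristic equation is s² + (4.4 + 6.4·1.2)s + 6.4·10.7 = 0.
That is s² + 12.08s + 68.48 = 0, so ω_n = 8.275 rad/s and ζ = 12.08/(2·8.275) = 0.7299.

ζ = 0.73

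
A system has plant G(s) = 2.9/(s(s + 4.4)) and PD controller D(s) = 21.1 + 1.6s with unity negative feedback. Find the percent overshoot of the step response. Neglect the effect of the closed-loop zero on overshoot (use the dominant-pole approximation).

Forward path: (21.1 + 1.6s)·2.9/(s(s+4.4)). The closed-loop characteristic equation is s² + (4.4 + 2.9·1.6)s + 2.9·21.1 = 0.
That is s² + 9.04s + 61.19 = 0, so ω_n = 7.822 rad/s and ζ = 9.04/(2·7.822) = 0.5778.
%OS = 100·exp(−πζ/√(1−ζ²)) = 10.8%.

10.8%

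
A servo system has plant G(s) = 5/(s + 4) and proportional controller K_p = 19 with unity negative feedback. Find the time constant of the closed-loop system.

Closed-loop transfer function: T(s) = K_p·G(s)/(1 + K_p·G(s)) = 95/(s + 4 + 95) = 95/(s + 99).
Time constant τ = 1/99 = 0.0101 s.

τ = 0.0101 s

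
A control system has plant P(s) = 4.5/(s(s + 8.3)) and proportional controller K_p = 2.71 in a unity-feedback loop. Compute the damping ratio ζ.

ζ = 1.19

The closed-loop denominator is s(s+8.3) + 2.71·4.5 = s² + 8.3s + 12.2.
So ω_n² = 12.2 ⇒ ω_n = 3.492 rad/s, and ζ = 8.3/(2ω_n) = 1.19.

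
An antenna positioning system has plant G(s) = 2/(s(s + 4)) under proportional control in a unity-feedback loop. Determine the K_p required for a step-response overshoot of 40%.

From %OS = 100·exp(−πζ/√(1−ζ²)) = 40%, ζ = −ln(0.4)/√(π²+ln²(0.4)) = 0.28.
Characteristic equation s² + 4s + 2K_p = 0 gives ζ = 4/(2√(2K_p)).
Setting ζ = 0.28: √(2K_p) = 4/(2·0.28) = 7.143, so K_p = 51.02/2 = 25.5.

K_p = 25.5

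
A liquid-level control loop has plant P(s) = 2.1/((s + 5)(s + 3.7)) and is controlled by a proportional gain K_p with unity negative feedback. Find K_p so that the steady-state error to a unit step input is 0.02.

K_p = 432

The loop is type 0, so e_ss(step) = 1/(1 + K_pos) with K_pos = K_p·P(0).
P(0) = 0.1135. Require 1/(1 + K_p·0.1135) = 0.02, so 1 + 0.1135·K_p = 50.
K_p = (50 − 1)/0.1135 = 432.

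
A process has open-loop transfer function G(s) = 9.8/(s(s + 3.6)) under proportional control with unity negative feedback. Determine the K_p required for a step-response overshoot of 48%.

From %OS = 100·exp(−πζ/√(1−ζ²)) = 48%, ζ = −ln(0.48)/√(π²+ln²(0.48)) = 0.2275.
Characteristic equation s² + 3.6s + 9.8K_p = 0 gives ζ = 3.6/(2√(9.8K_p)).
Setting ζ = 0.2275: √(9.8K_p) = 3.6/(2·0.2275) = 7.912, so K_p = 62.6/9.8 = 6.39.

K_p = 6.39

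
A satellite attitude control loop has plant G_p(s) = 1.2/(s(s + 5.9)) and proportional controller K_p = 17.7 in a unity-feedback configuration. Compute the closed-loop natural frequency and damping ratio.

The closed-loop denominator is s(s+5.9) + 17.7·1.2 = s² + 5.9s + 21.24.
So ω_n² = 21.24 ⇒ ω_n = 4.609 rad/s, and ζ = 5.9/(2ω_n) = 0.64.

ω_n = 4.61 rad/s, ζ = 0.64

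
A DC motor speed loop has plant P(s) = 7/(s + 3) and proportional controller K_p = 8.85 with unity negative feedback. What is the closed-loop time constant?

τ = 0.0154 s

Closed-loop transfer function: T(s) = K_p·P(s)/(1 + K_p·P(s)) = 61.95/(s + 3 + 61.95) = 61.95/(s + 64.95).
Time constant τ = 1/64.95 = 0.0154 s.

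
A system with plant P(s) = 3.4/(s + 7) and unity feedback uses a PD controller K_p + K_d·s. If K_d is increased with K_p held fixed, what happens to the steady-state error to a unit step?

unchanged

K_d affects only the transient (the s-coefficient); the DC loop gain, and hence e_ss, depends only on K_p.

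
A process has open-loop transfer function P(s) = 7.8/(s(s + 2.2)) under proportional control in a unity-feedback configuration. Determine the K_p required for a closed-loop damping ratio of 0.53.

Closed-loop characteristic equation: s² + 2.2s + K_p·7.8 = 0.
So ω_n = √(7.8K_p) and 2ζω_n = 2.2, giving ζ = 2.2/(2√(7.8K_p)).
Setting ζ = 0.53: √(7.8K_p) = 2.2/(2·0.53) = 2.075, so K_p = 4.308/7.8 = 0.552.

K_p = 0.552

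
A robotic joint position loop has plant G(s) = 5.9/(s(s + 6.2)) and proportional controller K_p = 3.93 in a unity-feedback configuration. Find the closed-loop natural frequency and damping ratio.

With unity feedback the closed-loop characteristic equation is s² + 6.2s + 3.93·5.9 = s² + 6.2s + 23.19 = 0.
So ω_n² = 23.19 ⇒ ω_n = 4.815 rad/s, and ζ = 6.2/(2ω_n) = 0.644.

ω_n = 4.82 rad/s, ζ = 0.644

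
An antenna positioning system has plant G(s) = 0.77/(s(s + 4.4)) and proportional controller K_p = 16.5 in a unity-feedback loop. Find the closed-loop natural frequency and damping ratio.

The closed-loop denominator is s(s+4.4) + 16.5·0.77 = s² + 4.4s + 12.71.
So ω_n² = 12.71 ⇒ ω_n = 3.564 rad/s, and ζ = 4.4/(2ω_n) = 0.617.

ω_n = 3.56 rad/s, ζ = 0.617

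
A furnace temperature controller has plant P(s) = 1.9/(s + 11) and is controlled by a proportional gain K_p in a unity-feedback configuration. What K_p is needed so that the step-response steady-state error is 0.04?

Steady-state error for a unit step on this type-0 loop is 1/(1 + K_p·P(0)).
P(0) = 0.1727. Require 1/(1 + K_p·0.1727) = 0.04, so 1 + 0.1727·K_p = 25.
K_p = (25 − 1)/0.1727 = 139.

K_p = 139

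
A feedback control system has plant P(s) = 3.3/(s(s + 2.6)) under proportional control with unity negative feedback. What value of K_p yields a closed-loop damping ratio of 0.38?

K_p = 3.55

Closed-loop characteristic equation: s² + 2.6s + K_p·3.3 = 0.
So ω_n = √(3.3K_p) and 2ζω_n = 2.6, giving ζ = 2.6/(2√(3.3K_p)).
Setting ζ = 0.38: √(3.3K_p) = 2.6/(2·0.38) = 3.421, so K_p = 11.7/3.3 = 3.55.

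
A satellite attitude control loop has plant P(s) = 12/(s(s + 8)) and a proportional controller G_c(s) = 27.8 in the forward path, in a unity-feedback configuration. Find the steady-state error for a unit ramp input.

The loop has one pole at the origin (type 1). Velocity error constant K_v = lim_{s→0} s·G_c(s)P(s) = 27.8·12/8 = 41.7.
Steady-state error to a unit ramp: e_ss = 1/K_v = 0.024.

0.024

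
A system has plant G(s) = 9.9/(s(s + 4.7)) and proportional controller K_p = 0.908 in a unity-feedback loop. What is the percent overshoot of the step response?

1.9%

Closed-loop characteristic equation: s² + 4.7s + 8.989 = 0, so ω_n = 2.998 rad/s and ζ = 4.7/(2·2.998) = 0.7838.
%OS = 100·exp(−πζ/√(1−ζ²)) = 100·exp(−π·0.7838/√0.3857) = 1.9%.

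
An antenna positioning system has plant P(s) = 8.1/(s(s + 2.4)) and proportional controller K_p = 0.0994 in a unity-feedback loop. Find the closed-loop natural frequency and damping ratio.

ω_n = 0.897 rad/s, ζ = 1.34

1 + K_p·P(s) = 0 gives s² + 2.4s + 0.8051 = 0.
Matching s² + 2ζω_n s + ω_n²: ω_n = √0.8051 = 0.8973 rad/s and 2ζω_n = 2.4, so ζ = 2.4/(2·0.8973) = 1.34.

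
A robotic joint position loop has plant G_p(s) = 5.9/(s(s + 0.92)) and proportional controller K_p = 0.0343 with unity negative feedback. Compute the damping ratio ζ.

ζ = 1.02

1 + K_p·G_p(s) = 0 gives s² + 0.92s + 0.2024 = 0.
So ω_n² = 0.2024 ⇒ ω_n = 0.4499 rad/s, and ζ = 0.92/(2ω_n) = 1.02.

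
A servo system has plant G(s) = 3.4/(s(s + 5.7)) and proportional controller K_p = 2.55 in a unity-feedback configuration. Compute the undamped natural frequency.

1 + K_p·G(s) = 0 gives s² + 5.7s + 8.67 = 0.
Matching s² + 2ζω_n s + ω_n²: ω_n = √8.67 = 2.944 rad/s and 2ζω_n = 5.7, so ζ = 5.7/(2·2.944) = 0.968.

ω_n = 2.94 rad/s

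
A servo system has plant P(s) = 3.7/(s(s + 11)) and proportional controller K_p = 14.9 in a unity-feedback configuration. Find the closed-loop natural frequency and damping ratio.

The closed-loop denominator is s(s+11) + 14.9·3.7 = s² + 11s + 55.13.
So ω_n² = 55.13 ⇒ ω_n = 7.425 rad/s, and ζ = 11/(2ω_n) = 0.741.

ω_n = 7.42 rad/s, ζ = 0.741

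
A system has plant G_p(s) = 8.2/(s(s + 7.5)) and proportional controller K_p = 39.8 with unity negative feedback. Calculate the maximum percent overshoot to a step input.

From 1 + K_pG_p(s) = 0: s² + 7.5s + 326.4 = 0 ⇒ ω_n = 18.07, ζ = 0.2076.
%OS = 100·exp(−πζ/√(1−ζ²)) = 100·exp(−π·0.2076/√0.9569) = 51.3%.

51.3%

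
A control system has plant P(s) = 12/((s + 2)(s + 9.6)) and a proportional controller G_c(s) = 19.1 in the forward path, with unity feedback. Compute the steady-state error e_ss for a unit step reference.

The loop is type 0. Static position error constant K_pos = G_c(0)·P(0) = 19.1·0.625 = 11.94.
Steady-state error to a unit step: e_ss = 1/(1+K_pos) = 1/12.94 = 0.0773.

0.0773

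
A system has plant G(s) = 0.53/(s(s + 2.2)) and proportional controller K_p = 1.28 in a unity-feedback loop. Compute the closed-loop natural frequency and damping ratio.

With unity feedback the closed-loop characteristic equation is s² + 2.2s + 1.28·0.53 = s² + 2.2s + 0.6784 = 0.
Matching s² + 2ζω_n s + ω_n²: ω_n = √0.6784 = 0.8237 rad/s and 2ζω_n = 2.2, so ζ = 2.2/(2·0.8237) = 1.34.

ω_n = 0.824 rad/s, ζ = 1.34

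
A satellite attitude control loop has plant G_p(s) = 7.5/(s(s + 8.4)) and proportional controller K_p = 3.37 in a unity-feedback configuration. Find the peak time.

From 1 + K_pG_p(s) = 0: s² + 8.4s + 25.28 = 0 ⇒ ω_n = 5.027, ζ = 0.8354.
Damped frequency ω_d = ω_n√(1−ζ²) = 2.763 rad/s, so peak time T_p = π/ω_d = 1.14 s.

T_p = 1.14 s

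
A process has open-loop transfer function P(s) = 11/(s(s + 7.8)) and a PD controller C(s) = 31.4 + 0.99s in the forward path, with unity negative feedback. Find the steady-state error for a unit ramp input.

The loop has one pole at the origin (type 1). Velocity error constant K_v = lim_{s→0} s·C(s)P(s) = 31.4·11/7.8 = 44.28.
Steady-state error to a unit ramp: e_ss = 1/K_v = 0.0226.

0.0226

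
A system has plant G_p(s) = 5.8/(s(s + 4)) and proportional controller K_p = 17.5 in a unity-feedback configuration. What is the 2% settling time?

The closed-loop denominator s² + 4s + 101.5 gives ω_n = √101.5 = 10.07 and ζ = 4/(2ω_n) = 0.1985.
2% settling time T_s ≈ 4/(ζω_n) = 4/2 = 2 s.

T_s ≈ 2 s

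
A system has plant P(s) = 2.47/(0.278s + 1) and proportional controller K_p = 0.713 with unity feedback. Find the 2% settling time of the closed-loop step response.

T_s ≈ 0.403 s

Closed loop: T(s) = K_p·P/(1+K_p·P) = 1.761/(0.278s + 1 + 1.761), with pole at s = −(1 + 1.761)/0.278 = −9.932.
τ = 1/9.932 = 0.1007 s, so 2% settling time ≈ 4τ = 0.403 s.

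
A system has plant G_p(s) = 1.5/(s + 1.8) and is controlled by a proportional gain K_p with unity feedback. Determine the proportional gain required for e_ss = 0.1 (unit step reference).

The loop is type 0, so e_ss(step) = 1/(1 + K_pos) with K_pos = K_p·G_p(0).
G_p(0) = 0.8333. Require 1/(1 + K_p·0.8333) = 0.1, so 1 + 0.8333·K_p = 10.
K_p = (10 − 1)/0.8333 = 10.8.

K_p = 10.8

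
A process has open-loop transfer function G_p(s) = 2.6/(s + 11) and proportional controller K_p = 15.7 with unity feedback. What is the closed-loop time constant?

Closed-loop transfer function: T(s) = K_p·G_p(s)/(1 + K_p·G_p(s)) = 40.82/(s + 11 + 40.82) = 40.82/(s + 51.82).
Time constant τ = 1/51.82 = 0.0193 s.

τ = 0.0193 s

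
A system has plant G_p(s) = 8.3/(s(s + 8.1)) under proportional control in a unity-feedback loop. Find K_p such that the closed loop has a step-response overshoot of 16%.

K_p = 7.78

From %OS = 100·exp(−πζ/√(1−ζ²)) = 16%, ζ = −ln(0.16)/√(π²+ln²(0.16)) = 0.5039.
Characteristic equation s² + 8.1s + 8.3K_p = 0 gives ζ = 8.1/(2√(8.3K_p)).
Setting ζ = 0.5039: √(8.3K_p) = 8.1/(2·0.5039) = 8.038, so K_p = 64.61/8.3 = 7.78.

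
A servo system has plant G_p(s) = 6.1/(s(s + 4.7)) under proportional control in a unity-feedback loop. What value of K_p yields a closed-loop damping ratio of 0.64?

K_p = 2.21

Closed-loop characteristic equation: s² + 4.7s + K_p·6.1 = 0.
So ω_n = √(6.1K_p) and 2ζω_n = 4.7, giving ζ = 4.7/(2√(6.1K_p)).
Setting ζ = 0.64: √(6.1K_p) = 4.7/(2·0.64) = 3.672, so K_p = 13.48/6.1 = 2.21.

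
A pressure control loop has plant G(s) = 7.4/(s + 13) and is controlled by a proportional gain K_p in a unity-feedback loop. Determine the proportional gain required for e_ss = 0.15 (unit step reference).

K_p = 9.95

Steady-state error for a unit step on this type-0 loop is 1/(1 + K_p·G(0)).
G(0) = 0.5692. Require 1/(1 + K_p·0.5692) = 0.15, so 1 + 0.5692·K_p = 6.667.
K_p = (6.667 − 1)/0.5692 = 9.95.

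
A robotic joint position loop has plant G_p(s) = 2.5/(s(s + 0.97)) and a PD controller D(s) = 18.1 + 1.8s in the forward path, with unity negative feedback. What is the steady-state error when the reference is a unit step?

0

The open loop D(s)G_p(s) has a pole at the origin (type 1), so the static position error constant is infinite and e_ss = 1/(1+∞) = 0.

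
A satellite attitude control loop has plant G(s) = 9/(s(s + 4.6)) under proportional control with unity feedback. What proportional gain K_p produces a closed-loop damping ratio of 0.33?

Closed-loop characteristic equation: s² + 4.6s + K_p·9 = 0.
So ω_n = √(9K_p) and 2ζω_n = 4.6, giving ζ = 4.6/(2√(9K_p)).
Setting ζ = 0.33: √(9K_p) = 4.6/(2·0.33) = 6.97, so K_p = 48.58/9 = 5.4.

K_p = 5.4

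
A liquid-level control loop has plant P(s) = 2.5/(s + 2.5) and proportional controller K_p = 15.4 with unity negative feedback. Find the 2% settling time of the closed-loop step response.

Closed-loop transfer function: T(s) = K_p·P(s)/(1 + K_p·P(s)) = 38.5/(s + 2.5 + 38.5) = 38.5/(s + 41).
Time constant τ = 1/41 = 0.02439 s, so the 2% settling time is about 4τ = 0.0976 s.

T_s ≈ 0.0976 s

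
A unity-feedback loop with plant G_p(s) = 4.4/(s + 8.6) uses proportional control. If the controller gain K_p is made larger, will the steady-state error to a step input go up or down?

The position error constant K_pos = K_p·G_p(0) grows with K_p, and e_ss = 1/(1+K_pos) falls.

decrease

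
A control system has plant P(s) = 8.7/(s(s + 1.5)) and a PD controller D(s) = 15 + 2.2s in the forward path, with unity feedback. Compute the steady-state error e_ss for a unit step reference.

The open loop D(s)P(s) has a pole at the origin (type 1), so the static position error constant is infinite and e_ss = 1/(1+∞) = 0.

0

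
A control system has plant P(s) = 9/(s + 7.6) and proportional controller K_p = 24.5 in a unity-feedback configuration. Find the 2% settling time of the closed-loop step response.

Closed-loop transfer function: T(s) = K_p·P(s)/(1 + K_p·P(s)) = 220.5/(s + 7.6 + 220.5) = 220.5/(s + 228.1).
Time constant τ = 1/228.1 = 0.004384 s, so the 2% settling time is about 4τ = 0.0175 s.

T_s ≈ 0.0175 s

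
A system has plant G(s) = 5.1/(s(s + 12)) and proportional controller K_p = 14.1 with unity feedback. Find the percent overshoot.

From 1 + K_pG(s) = 0: s² + 12s + 71.91 = 0 ⇒ ω_n = 8.48, ζ = 0.7075.
%OS = 100·exp(−πζ/√(1−ζ²)) = 100·exp(−π·0.7075/√0.4994) = 4.3%.

4.3%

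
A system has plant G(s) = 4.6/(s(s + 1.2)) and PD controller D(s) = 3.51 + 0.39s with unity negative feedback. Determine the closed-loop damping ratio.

Forward path: (3.51 + 0.39s)·4.6/(s(s+1.2)). The closed-loop characteristic equation is s² + (1.2 + 4.6·0.39)s + 4.6·3.51 = 0.
That is s² + 2.994s + 16.15 = 0, so ω_n = 4.018 rad/s and ζ = 2.994/(2·4.018) = 0.3726.

ζ = 0.373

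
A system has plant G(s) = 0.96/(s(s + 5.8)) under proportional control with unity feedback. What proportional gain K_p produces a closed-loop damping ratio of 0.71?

K_p = 17.4

Closed-loop characteristic equation: s² + 5.8s + K_p·0.96 = 0.
So ω_n = √(0.96K_p) and 2ζω_n = 5.8, giving ζ = 5.8/(2√(0.96K_p)).
Setting ζ = 0.71: √(0.96K_p) = 5.8/(2·0.71) = 4.085, so K_p = 16.68/0.96 = 17.4.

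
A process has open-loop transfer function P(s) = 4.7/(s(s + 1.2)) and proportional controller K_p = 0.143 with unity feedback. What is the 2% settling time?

T_s ≈ 6.67 s

The closed-loop denominator s² + 1.2s + 0.6721 gives ω_n = √0.6721 = 0.8198 and ζ = 1.2/(2ω_n) = 0.7319.
2% settling time T_s ≈ 4/(ζω_n) = 4/0.6 = 6.67 s.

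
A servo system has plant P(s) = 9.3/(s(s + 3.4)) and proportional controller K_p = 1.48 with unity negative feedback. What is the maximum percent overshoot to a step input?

The closed-loop denominator s² + 3.4s + 13.76 gives ω_n = √13.76 = 3.71 and ζ = 3.4/(2ω_n) = 0.4582.
%OS = 100·exp(−πζ/√(1−ζ²)) = 100·exp(−π·0.4582/√0.79) = 19.8%.

19.8%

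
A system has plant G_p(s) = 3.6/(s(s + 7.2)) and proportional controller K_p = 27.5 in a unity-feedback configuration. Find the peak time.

Closed-loop characteristic equation: s² + 7.2s + 99 = 0, so ω_n = 9.95 rad/s and ζ = 7.2/(2·9.95) = 0.3618.
Damped frequency ω_d = ω_n√(1−ζ²) = 9.276 rad/s, so peak time T_p = π/ω_d = 0.339 s.

T_p = 0.339 s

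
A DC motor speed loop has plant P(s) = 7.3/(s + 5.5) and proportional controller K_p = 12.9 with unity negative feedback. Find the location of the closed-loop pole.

Closed-loop transfer function: T(s) = K_p·P(s)/(1 + K_p·P(s)) = 94.17/(s + 5.5 + 94.17) = 94.17/(s + 99.67).
The closed-loop pole is at s = −99.67.

s = -99.67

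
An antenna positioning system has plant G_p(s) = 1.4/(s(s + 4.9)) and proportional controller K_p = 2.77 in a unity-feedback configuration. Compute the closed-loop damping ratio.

The closed-loop denominator is s(s+4.9) + 2.77·1.4 = s² + 4.9s + 3.878.
So ω_n² = 3.878 ⇒ ω_n = 1.969 rad/s, and ζ = 4.9/(2ω_n) = 1.24.

ζ = 1.24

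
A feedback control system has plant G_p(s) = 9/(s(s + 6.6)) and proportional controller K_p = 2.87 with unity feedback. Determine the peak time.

T_p = 0.813 s

Closed-loop characteristic equation: s² + 6.6s + 25.83 = 0, so ω_n = 5.082 rad/s and ζ = 6.6/(2·5.082) = 0.6493.
Damped frequency ω_d = ω_n√(1−ζ²) = 3.865 rad/s, so peak time T_p = π/ω_d = 0.813 s.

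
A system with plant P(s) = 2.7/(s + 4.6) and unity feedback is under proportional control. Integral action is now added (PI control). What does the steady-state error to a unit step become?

The integrator makes K_pos = lim_{s→0} C(s)G(s) infinite, so e_ss = 1/(1+K_pos) = 0.

0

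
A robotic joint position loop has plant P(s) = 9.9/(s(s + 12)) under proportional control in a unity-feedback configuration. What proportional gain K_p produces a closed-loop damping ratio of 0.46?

Closed-loop characteristic equation: s² + 12s + K_p·9.9 = 0.
So ω_n = √(9.9K_p) and 2ζω_n = 12, giving ζ = 12/(2√(9.9K_p)).
Setting ζ = 0.46: √(9.9K_p) = 12/(2·0.46) = 13.04, so K_p = 170.1/9.9 = 17.2.

K_p = 17.2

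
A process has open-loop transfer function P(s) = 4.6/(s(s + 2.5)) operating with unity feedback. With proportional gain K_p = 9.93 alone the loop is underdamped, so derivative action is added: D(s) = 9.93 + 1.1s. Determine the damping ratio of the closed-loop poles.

ζ = 0.559

Forward path: (9.93 + 1.1s)·4.6/(s(s+2.5)). The closed-loop characteristic equation is s² + (2.5 + 4.6·1.1)s + 4.6·9.93 = 0.
That is s² + 7.56s + 45.68 = 0, so ω_n = 6.759 rad/s and ζ = 7.56/(2·6.759) = 0.5593.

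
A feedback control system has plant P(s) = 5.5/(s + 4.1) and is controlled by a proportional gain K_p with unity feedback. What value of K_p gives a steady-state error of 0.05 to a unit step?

K_p = 14.2

The loop is type 0, so e_ss(step) = 1/(1 + K_pos) with K_pos = K_p·P(0).
P(0) = 1.341. Require 1/(1 + K_p·1.341) = 0.05, so 1 + 1.341·K_p = 20.
K_p = (20 − 1)/1.341 = 14.2.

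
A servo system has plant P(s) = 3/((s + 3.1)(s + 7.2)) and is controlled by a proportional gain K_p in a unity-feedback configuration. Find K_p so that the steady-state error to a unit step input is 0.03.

Steady-state error for a unit step on this type-0 loop is 1/(1 + K_p·P(0)).
P(0) = 0.1344. Require 1/(1 + K_p·0.1344) = 0.03, so 1 + 0.1344·K_p = 33.33.
K_p = (33.33 − 1)/0.1344 = 241.

K_p = 241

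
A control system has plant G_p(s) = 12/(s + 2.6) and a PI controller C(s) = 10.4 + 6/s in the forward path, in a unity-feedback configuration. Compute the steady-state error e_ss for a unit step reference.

The open loop C(s)G_p(s) has a pole at the origin (type 1), so the static position error constant is infinite and e_ss = 1/(1+∞) = 0.

0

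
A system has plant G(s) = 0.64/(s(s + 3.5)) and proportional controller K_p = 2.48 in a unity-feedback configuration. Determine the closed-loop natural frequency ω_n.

ω_n = 1.26 rad/s

1 + K_p·G(s) = 0 gives s² + 3.5s + 1.587 = 0.
Matching s² + 2ζω_n s + ω_n²: ω_n = √1.587 = 1.26 rad/s and 2ζω_n = 3.5, so ζ = 3.5/(2·1.26) = 1.39.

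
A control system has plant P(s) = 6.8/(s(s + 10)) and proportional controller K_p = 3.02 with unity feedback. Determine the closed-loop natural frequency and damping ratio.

ω_n = 4.53 rad/s, ζ = 1.1

With unity feedback the closed-loop characteristic equation is s² + 10s + 3.02·6.8 = s² + 10s + 20.54 = 0.
So ω_n² = 20.54 ⇒ ω_n = 4.532 rad/s, and ζ = 10/(2ω_n) = 1.1.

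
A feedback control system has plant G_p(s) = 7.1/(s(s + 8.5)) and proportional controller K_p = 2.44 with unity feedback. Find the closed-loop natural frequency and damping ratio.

ω_n = 4.16 rad/s, ζ = 1.02

With unity feedback the closed-loop characteristic equation is s² + 8.5s + 2.44·7.1 = s² + 8.5s + 17.32 = 0.
Matching s² + 2ζω_n s + ω_n²: ω_n = √17.32 = 4.162 rad/s and 2ζω_n = 8.5, so ζ = 8.5/(2·4.162) = 1.02.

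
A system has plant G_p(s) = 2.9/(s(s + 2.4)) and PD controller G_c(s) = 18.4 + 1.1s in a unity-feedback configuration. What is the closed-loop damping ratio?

ζ = 0.383

Forward path: (18.4 + 1.1s)·2.9/(s(s+2.4)). The closed-loop characteristic equation is s² + (2.4 + 2.9·1.1)s + 2.9·18.4 = 0.
That is s² + 5.59s + 53.36 = 0, so ω_n = 7.305 rad/s and ζ = 5.59/(2·7.305) = 0.3826.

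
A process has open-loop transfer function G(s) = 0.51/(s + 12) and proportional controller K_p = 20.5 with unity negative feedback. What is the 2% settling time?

T_s ≈ 0.178 s

Closed-loop transfer function: T(s) = K_p·G(s)/(1 + K_p·G(s)) = 10.46/(s + 12 + 10.46) = 10.46/(s + 22.45).
Time constant τ = 1/22.45 = 0.04453 s, so the 2% settling time is about 4τ = 0.178 s.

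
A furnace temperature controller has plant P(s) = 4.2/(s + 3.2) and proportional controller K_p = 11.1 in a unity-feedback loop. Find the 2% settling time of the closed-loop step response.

Closed-loop transfer function: T(s) = K_p·P(s)/(1 + K_p·P(s)) = 46.62/(s + 3.2 + 46.62) = 46.62/(s + 49.82).
Time constant τ = 1/49.82 = 0.02007 s, so the 2% settling time is about 4τ = 0.0803 s.

T_s ≈ 0.0803 s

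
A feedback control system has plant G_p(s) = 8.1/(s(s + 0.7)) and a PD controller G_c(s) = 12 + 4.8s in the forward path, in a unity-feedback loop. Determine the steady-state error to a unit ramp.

0.0072

The loop has one pole at the origin (type 1). Velocity error constant K_v = lim_{s→0} s·G_c(s)G_p(s) = 12·8.1/0.7 = 138.9.
Steady-state error to a unit ramp: e_ss = 1/K_v = 0.0072.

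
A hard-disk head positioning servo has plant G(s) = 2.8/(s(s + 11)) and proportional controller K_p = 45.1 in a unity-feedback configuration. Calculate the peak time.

Closed-loop characteristic equation: s² + 11s + 126.3 = 0, so ω_n = 11.24 rad/s and ζ = 11/(2·11.24) = 0.4894.
Damped frequency ω_d = ω_n√(1−ζ²) = 9.799 rad/s, so peak time T_p = π/ω_d = 0.321 s.

T_p = 0.321 s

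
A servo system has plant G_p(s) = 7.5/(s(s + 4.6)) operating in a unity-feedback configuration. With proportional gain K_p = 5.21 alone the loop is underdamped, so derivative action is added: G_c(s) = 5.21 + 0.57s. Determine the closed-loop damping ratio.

Forward path: (5.21 + 0.57s)·7.5/(s(s+4.6)). The closed-loop characteristic equation is s² + (4.6 + 7.5·0.57)s + 7.5·5.21 = 0.
That is s² + 8.875s + 39.08 = 0, so ω_n = 6.251 rad/s and ζ = 8.875/(2·6.251) = 0.7099.

ζ = 0.71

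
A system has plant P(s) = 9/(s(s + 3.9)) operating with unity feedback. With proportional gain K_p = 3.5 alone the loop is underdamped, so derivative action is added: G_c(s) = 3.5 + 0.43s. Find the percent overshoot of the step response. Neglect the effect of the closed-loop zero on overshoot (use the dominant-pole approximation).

4.91%

Forward path: (3.5 + 0.43s)·9/(s(s+3.9)). The closed-loop characteristic equation is s² + (3.9 + 9·0.43)s + 9·3.5 = 0.
That is s² + 7.77s + 31.5 = 0, so ω_n = 5.612 rad/s and ζ = 7.77/(2·5.612) = 0.6922.
%OS = 100·exp(−πζ/√(1−ζ²)) = 4.91%.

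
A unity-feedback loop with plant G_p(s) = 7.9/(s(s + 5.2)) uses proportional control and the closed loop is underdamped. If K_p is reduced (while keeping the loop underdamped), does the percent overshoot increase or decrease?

decrease

ζ = 5.2/(2√(7.9K_p)) rises as K_p falls; higher damping means less overshoot.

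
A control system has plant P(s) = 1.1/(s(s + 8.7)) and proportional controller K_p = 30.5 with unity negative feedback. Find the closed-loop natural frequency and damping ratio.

1 + K_p·P(s) = 0 gives s² + 8.7s + 33.55 = 0.
So ω_n² = 33.55 ⇒ ω_n = 5.792 rad/s, and ζ = 8.7/(2ω_n) = 0.751.

ω_n = 5.79 rad/s, ζ = 0.751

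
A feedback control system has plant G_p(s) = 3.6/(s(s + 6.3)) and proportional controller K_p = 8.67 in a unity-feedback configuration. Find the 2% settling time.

From 1 + K_pG_p(s) = 0: s² + 6.3s + 31.21 = 0 ⇒ ω_n = 5.587, ζ = 0.5638.
2% settling time T_s ≈ 4/(ζω_n) = 4/3.15 = 1.27 s.

T_s ≈ 1.27 s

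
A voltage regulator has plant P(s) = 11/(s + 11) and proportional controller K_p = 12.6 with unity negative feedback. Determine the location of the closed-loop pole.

Closed-loop transfer function: T(s) = K_p·P(s)/(1 + K_p·P(s)) = 138.6/(s + 11 + 138.6) = 138.6/(s + 149.6).
The closed-loop pole is at s = −149.6.

s = -149.6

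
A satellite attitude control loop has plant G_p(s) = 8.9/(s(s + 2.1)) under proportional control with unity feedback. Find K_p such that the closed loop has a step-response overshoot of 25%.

From %OS = 100·exp(−πζ/√(1−ζ²)) = 25%, ζ = −ln(0.25)/√(π²+ln²(0.25)) = 0.4037.
Characteristic equation s² + 2.1s + 8.9K_p = 0 gives ζ = 2.1/(2√(8.9K_p)).
Setting ζ = 0.4037: √(8.9K_p) = 2.1/(2·0.4037) = 2.601, so K_p = 6.764/8.9 = 0.76.

K_p = 0.76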